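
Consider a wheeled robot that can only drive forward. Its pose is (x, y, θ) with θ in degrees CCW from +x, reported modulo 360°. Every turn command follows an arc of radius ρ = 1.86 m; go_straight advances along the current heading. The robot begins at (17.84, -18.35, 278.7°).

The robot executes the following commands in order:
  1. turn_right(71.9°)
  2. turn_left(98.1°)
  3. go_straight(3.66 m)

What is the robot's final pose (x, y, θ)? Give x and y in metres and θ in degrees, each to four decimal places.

(18.2472, -26.0177, 304.9000°)

set_pose: (x, y, θ) = (17.8400, -18.3500, 278.7000°), ρ = 1.86
turn_right(71.9°): centre at ρ to the right, rotate −71.9° → (16.8400, -20.2916, 206.8000°)
turn_left(98.1°): centre at ρ to the left, rotate +98.1° → (16.1532, -23.0160, 304.9000°)
go_straight(3.66): x += 3.66·cos θ, y += 3.66·sin θ → (18.2472, -26.0177, 304.9000°)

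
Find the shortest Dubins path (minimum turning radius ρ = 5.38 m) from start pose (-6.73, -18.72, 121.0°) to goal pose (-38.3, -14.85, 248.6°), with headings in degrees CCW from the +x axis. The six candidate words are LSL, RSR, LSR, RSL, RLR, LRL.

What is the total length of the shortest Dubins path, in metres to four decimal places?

34.4238 m

Let ψ = atan2(Δy, Δx) = atan2(3.87, -31.57) = 173.0113° be the start→goal bearing.
Normalize: d = |goal − start| / ρ = 31.806317/5.38 = 5.911955, α = (θ_start − ψ) mod 360° = 307.9887° = 5.375417 rad, β = (θ_goal − ψ) mod 360° = 75.5887° = 1.319272 rad.
Common terms: sin α = -0.788132, cos α = 0.615506, sin β = 0.968534, cos β = 0.248881, cos(α−β) = -0.610145, d² = 34.951210. Work in radians in the unit-radius frame; every candidate has L = ρ·(t + p + q).
LSL: p² = 2 + d² − 2cos(α−β) + 2d(sin α − sin β) = 17.400839; p = √p² = 4.171431; φ = atan2(cos β − cos α, d + sin α − sin β) = -0.088003 rad; t = (φ − α) mod 2π = 0.819765 rad, q = (β − φ) mod 2π = 1.407275 rad → L = 5.38·(0.819765 + 4.171431 + 1.407275) = 5.38·6.398471 = 34.423776 m
RSR: p² = 2 + d² − 2cos(α−β) + 2d(sin β − sin α) = 58.942162; p = √p² = 7.677380; φ = atan2(cos α − cos β, d − sin α + sin β) = 0.047772 rad; t = (α − φ) mod 2π = 5.327645 rad, q = (φ − β) mod 2π = 5.011685 rad → L = 5.38·(5.327645 + 7.677380 + 5.011685) = 5.38·18.016710 = 96.929902 m
LSR: p² = d² − 2 + 2cos(α−β) + 2d(sin α + sin β) = 33.863979; p = √p² = 5.819277; φ = atan2(−cos α − cos β, d + sin α + sin β) − atan2(−2, p) = 0.190098 rad; t = (φ − α) mod 2π = 1.097866 rad, q = (φ − β) mod 2π = 5.154012 rad → L = 5.38·(1.097866 + 5.819277 + 5.154012) = 5.38·12.071155 = 64.942812 m
RSL: p² = d² − 2 + 2cos(α−β) − 2d(sin α + sin β) = 29.597860; p = √p² = 5.440392; φ = atan2(cos α + cos β, d − sin α − sin β) − atan2(2, p) = -0.202601 rad; t = (α − φ) mod 2π = 5.578019 rad, q = (β − φ) mod 2π = 1.521873 rad → L = 5.38·(5.578019 + 5.440392 + 1.521873) = 5.38·12.540284 = 67.466726 m
RLR: c = (6 − d² + 2cos(α−β) + 2d(sin α − sin β))/8 = -6.367770, |c| > 1 → infeasible
LRL: c = (6 − d² + 2cos(α−β) − 2d(sin α − sin β))/8 = -1.175105, |c| > 1 → infeasible
Shortest: LSL with L = 34.423776 m ≈ 34.4238 m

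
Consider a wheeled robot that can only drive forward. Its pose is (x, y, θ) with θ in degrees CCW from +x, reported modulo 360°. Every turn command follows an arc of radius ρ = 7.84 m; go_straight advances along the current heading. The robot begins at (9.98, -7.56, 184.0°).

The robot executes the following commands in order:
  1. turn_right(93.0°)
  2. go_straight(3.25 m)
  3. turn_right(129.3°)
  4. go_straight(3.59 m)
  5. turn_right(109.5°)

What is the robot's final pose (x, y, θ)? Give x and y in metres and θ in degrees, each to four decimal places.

(16.3715, -5.3488, 212.2000°)

set_pose: (x, y, θ) = (9.9800, -7.5600, 184.0000°), ρ = 7.84
turn_right(93.0°): centre at ρ to the right, rotate −93.0° → (1.5943, 0.1241, 91.0000°)
go_straight(3.25): x += 3.25·cos θ, y += 3.25·sin θ → (1.5376, 3.3736, 91.0000°)
turn_right(129.3°): centre at ρ to the right, rotate −129.3° → (14.2355, 9.6631, -38.3000° ≡ 321.7000°)
go_straight(3.59): x += 3.59·cos θ, y += 3.59·sin θ → (17.0528, 7.4380, 321.7000°)
turn_right(109.5°): centre at ρ to the right, rotate −109.5° → (16.3715, -5.3488, 212.2000°)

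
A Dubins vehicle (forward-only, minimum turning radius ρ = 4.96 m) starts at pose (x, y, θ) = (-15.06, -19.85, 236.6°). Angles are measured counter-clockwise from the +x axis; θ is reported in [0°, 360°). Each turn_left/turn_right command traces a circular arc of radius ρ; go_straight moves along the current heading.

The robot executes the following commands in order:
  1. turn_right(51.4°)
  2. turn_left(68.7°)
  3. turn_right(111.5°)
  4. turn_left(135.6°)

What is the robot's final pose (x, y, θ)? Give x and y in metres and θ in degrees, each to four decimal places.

(-38.7971, -32.7976, 278.0000°)

set_pose: (x, y, θ) = (-15.0600, -19.8500, 236.6000°), ρ = 4.96
turn_right(51.4°): centre at ρ to the right, rotate −51.4° → (-18.7513, -22.0592, 185.2000°)
turn_left(68.7°): centre at ρ to the left, rotate +68.7° → (-23.0672, -25.6233, 253.9000°)
turn_right(111.5°): centre at ρ to the right, rotate −111.5° → (-30.8590, -28.1776, 142.4000°)
turn_left(135.6°): centre at ρ to the left, rotate +135.6° → (-38.7971, -32.7976, 278.0000°)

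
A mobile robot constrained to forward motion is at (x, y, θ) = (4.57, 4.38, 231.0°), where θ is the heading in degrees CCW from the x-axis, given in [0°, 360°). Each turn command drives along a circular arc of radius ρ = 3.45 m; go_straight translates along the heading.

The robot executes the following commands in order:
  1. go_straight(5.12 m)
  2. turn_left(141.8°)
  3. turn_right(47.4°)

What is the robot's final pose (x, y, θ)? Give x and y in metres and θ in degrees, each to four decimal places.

set_pose: (x, y, θ) = (4.5700, 4.3800, 231.0000°), ρ = 3.45
go_straight(5.12): x += 5.12·cos θ, y += 5.12·sin θ → (1.3479, 0.4010, 231.0000°)
turn_left(141.8°): centre at ρ to the left, rotate +141.8° → (4.7934, -5.1344, 372.8000° ≡ 12.8000°)
turn_right(47.4°): centre at ρ to the right, rotate −47.4° → (7.5168, -5.6589, -34.6000° ≡ 325.4000°)

(7.5168, -5.6589, 325.4000°)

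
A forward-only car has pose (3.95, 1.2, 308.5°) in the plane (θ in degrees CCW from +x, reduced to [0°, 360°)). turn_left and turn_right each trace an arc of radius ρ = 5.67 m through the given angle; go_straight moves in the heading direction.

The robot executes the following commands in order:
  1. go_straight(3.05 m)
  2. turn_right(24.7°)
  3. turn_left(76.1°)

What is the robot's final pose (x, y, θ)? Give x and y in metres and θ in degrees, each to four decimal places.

(12.4140, -7.6816, 359.9000°)

set_pose: (x, y, θ) = (3.9500, 1.2000, 308.5000°), ρ = 5.67
go_straight(3.05): x += 3.05·cos θ, y += 3.05·sin θ → (5.8487, -1.1870, 308.5000°)
turn_right(24.7°): centre at ρ to the right, rotate −24.7° → (6.9176, -3.3641, 283.8000°)
turn_left(76.1°): centre at ρ to the left, rotate +76.1° → (12.4140, -7.6816, 359.9000°)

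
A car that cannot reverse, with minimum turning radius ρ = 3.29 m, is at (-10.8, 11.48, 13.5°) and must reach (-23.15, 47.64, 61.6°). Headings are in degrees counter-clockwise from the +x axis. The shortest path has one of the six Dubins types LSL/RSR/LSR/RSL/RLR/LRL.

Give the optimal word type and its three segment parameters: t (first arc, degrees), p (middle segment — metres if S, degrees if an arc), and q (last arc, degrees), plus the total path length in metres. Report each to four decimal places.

Let ψ = atan2(Δy, Δx) = atan2(36.16, -12.35) = 108.8570° be the start→goal bearing.
Normalize: d = |goal − start| / ρ = 38.210837/3.29 = 11.614236, α = (θ_start − ψ) mod 360° = 264.6430° = 4.618892 rad, β = (θ_goal − ψ) mod 360° = 312.7430° = 5.458396 rad.
Common terms: sin α = -0.995632, cos α = -0.093361, sin β = -0.734405, cos β = 0.678711, cos(α−β) = 0.667833, d² = 134.890485. Work in radians in the unit-radius frame; every candidate has L = ρ·(t + p + q).
LSL: p² = 2 + d² − 2cos(α−β) + 2d(sin α − sin β) = 129.486908; p = √p² = 11.379231; φ = atan2(cos β − cos α, d + sin α − sin β) = 0.067901 rad; t = (φ − α) mod 2π = 1.732194 rad, q = (β − φ) mod 2π = 5.390494 rad → L = 3.29·(1.732194 + 11.379231 + 5.390494) = 3.29·18.501920 = 60.871317 m
RSR: p² = 2 + d² − 2cos(α−β) + 2d(sin β − sin α) = 141.622732; p = √p² = 11.900535; φ = atan2(cos α − cos β, d − sin α + sin β) = -0.064923 rad; t = (α − φ) mod 2π = 4.683815 rad, q = (φ − β) mod 2π = 0.759867 rad → L = 3.29·(4.683815 + 11.900535 + 0.759867) = 3.29·17.344217 = 57.062474 m
LSR: p² = d² − 2 + 2cos(α−β) + 2d(sin α + sin β) = 94.040024; p = √p² = 9.697424; φ = atan2(−cos α − cos β, d + sin α + sin β) − atan2(−2, p) = 0.144237 rad; t = (φ − α) mod 2π = 1.808530 rad, q = (φ − β) mod 2π = 0.969026 rad → L = 3.29·(1.808530 + 9.697424 + 0.969026) = 3.29·12.474980 = 41.042684 m
RSL: p² = d² − 2 + 2cos(α−β) − 2d(sin α + sin β) = 174.412277; p = √p² = 13.206524; φ = atan2(cos α + cos β, d − sin α − sin β) − atan2(2, p) = -0.106461 rad; t = (α − φ) mod 2π = 4.725353 rad, q = (β − φ) mod 2π = 5.564857 rad → L = 3.29·(4.725353 + 13.206524 + 5.564857) = 3.29·23.496734 = 77.304255 m
RLR: c = (6 − d² + 2cos(α−β) + 2d(sin α − sin β))/8 = -16.702842, |c| > 1 → infeasible
LRL: c = (6 − d² + 2cos(α−β) − 2d(sin α − sin β))/8 = -15.185863, |c| > 1 → infeasible
Shortest: LSR with L = 41.042684 m ≈ 41.0427 m
Convert LSR to answer units (arcs ×180/π): t = 1.808530·180/π = 103.6211°, p = ρ·p = 3.29·9.697424 = 31.9045 m, q = 0.969026·180/π = 55.5211°, L = 41.0427 m.

LSR: t = 103.6211°, p = 31.9045 m, q = 55.5211°, L = 41.0427 m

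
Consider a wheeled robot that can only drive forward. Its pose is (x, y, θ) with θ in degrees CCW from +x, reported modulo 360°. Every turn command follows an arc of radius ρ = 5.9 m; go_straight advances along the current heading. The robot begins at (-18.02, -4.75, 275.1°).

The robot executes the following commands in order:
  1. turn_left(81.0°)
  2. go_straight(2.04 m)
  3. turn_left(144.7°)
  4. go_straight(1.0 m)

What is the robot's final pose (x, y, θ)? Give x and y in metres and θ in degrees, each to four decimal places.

set_pose: (x, y, θ) = (-18.0200, -4.7500, 275.1000°), ρ = 5.9
turn_left(81.0°): centre at ρ to the left, rotate +81.0° → (-12.5446, -10.1119, 356.1000°)
go_straight(2.04): x += 2.04·cos θ, y += 2.04·sin θ → (-10.5094, -10.2506, 356.1000°)
turn_left(144.7°): centre at ρ to the left, rotate +144.7° → (-6.3791, 0.2079, 500.8000° ≡ 140.8000°)
go_straight(1.0): x += 1.0·cos θ, y += 1.0·sin θ → (-7.1541, 0.8399, 140.8000°)

(-7.1541, 0.8399, 140.8000°)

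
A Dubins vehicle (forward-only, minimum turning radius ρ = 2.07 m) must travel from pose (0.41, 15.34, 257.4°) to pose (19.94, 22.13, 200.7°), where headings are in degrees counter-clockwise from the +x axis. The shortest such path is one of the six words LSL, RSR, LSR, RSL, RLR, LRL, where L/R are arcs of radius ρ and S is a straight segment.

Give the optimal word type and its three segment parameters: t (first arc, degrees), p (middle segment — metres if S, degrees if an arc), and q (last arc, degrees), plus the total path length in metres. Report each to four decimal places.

LSL: t = 118.8160°, p = 18.9973 m, q = 184.4840°, L = 29.9551 m

Let ψ = atan2(Δy, Δx) = atan2(6.79, 19.53) = 19.1710° be the start→goal bearing.
Normalize: d = |goal − start| / ρ = 20.676678/2.07 = 9.988733, α = (θ_start − ψ) mod 360° = 238.2290° = 4.157880 rad, β = (θ_goal − ψ) mod 360° = 181.5290° = 3.168278 rad.
Common terms: sin α = -0.850159, cos α = -0.526526, sin β = -0.026682, cos β = -0.999644, cos(α−β) = 0.549023, d² = 99.774791. Work in radians in the unit-radius frame; every candidate has L = ρ·(t + p + q).
LSL: p² = 2 + d² − 2cos(α−β) + 2d(sin α − sin β) = 84.225766; p = √p² = 9.177460; φ = atan2(cos β − cos α, d + sin α − sin β) = -0.051575 rad; t = (φ − α) mod 2π = 2.073731 rad, q = (β − φ) mod 2π = 3.219853 rad → L = 2.07·(2.073731 + 9.177460 + 3.219853) = 2.07·14.471043 = 29.955060 m
RSR: p² = 2 + d² − 2cos(α−β) + 2d(sin β − sin α) = 117.127724; p = √p² = 10.822556; φ = atan2(cos α − cos β, d − sin α + sin β) = 0.043730 rad; t = (α − φ) mod 2π = 4.114150 rad, q = (φ − β) mod 2π = 3.158637 rad → L = 2.07·(4.114150 + 10.822556 + 3.158637) = 2.07·18.095343 = 37.457361 m
LSR: p² = d² − 2 + 2cos(α−β) + 2d(sin α + sin β) = 81.355773; p = √p² = 9.019744; φ = atan2(−cos α − cos β, d + sin α + sin β) − atan2(−2, p) = 0.384157 rad; t = (φ − α) mod 2π = 2.509463 rad, q = (φ − β) mod 2π = 3.499064 rad → L = 2.07·(2.509463 + 9.019744 + 3.499064) = 2.07·15.028271 = 31.108520 m
RSL: p² = d² − 2 + 2cos(α−β) − 2d(sin α + sin β) = 116.389899; p = √p² = 10.788415; φ = atan2(cos α + cos β, d − sin α − sin β) − atan2(2, p) = -0.322849 rad; t = (α − φ) mod 2π = 4.480729 rad, q = (β − φ) mod 2π = 3.491127 rad → L = 2.07·(4.480729 + 10.788415 + 3.491127) = 2.07·18.760272 = 38.833762 m
RLR: c = (6 − d² + 2cos(α−β) + 2d(sin α − sin β))/8 = -13.640965, |c| > 1 → infeasible
LRL: c = (6 − d² + 2cos(α−β) − 2d(sin α − sin β))/8 = -9.528221, |c| > 1 → infeasible
Shortest: LSL with L = 29.955060 m ≈ 29.9551 m
Convert LSL to answer units (arcs ×180/π): t = 2.073731·180/π = 118.8160°, p = ρ·p = 2.07·9.177460 = 18.9973 m, q = 3.219853·180/π = 184.4840°, L = 29.9551 m.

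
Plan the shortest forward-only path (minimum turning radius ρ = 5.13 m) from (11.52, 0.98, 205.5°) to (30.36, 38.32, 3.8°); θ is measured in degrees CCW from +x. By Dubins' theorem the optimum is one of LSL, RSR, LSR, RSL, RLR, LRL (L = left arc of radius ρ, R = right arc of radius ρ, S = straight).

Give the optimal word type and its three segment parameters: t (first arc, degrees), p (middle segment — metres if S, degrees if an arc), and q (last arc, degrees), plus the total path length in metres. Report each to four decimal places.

Let ψ = atan2(Δy, Δx) = atan2(37.34, 18.84) = 63.2266° be the start→goal bearing.
Normalize: d = |goal − start| / ρ = 41.823692/5.13 = 8.152766, α = (θ_start − ψ) mod 360° = 142.2734° = 2.483138 rad, β = (θ_goal − ψ) mod 360° = 300.5734° = 5.245995 rad.
Common terms: sin α = 0.611895, cos α = -0.790939, sin β = -0.860979, cos β = 0.508641, cos(α−β) = -0.929133, d² = 66.467601. Work in radians in the unit-radius frame; every candidate has L = ρ·(t + p + q).
LSL: p² = 2 + d² − 2cos(α−β) + 2d(sin α − sin β) = 94.341855; p = √p² = 9.712974; φ = atan2(cos β − cos α, d + sin α − sin β) = 0.134201 rad; t = (φ − α) mod 2π = 3.934248 rad, q = (β − φ) mod 2π = 5.111794 rad → L = 5.13·(3.934248 + 9.712974 + 5.111794) = 5.13·18.759015 = 96.233747 m
RSR: p² = 2 + d² − 2cos(α−β) + 2d(sin β − sin α) = 46.309877; p = √p² = 6.805136; φ = atan2(cos α − cos β, d − sin α + sin β) = -0.192151 rad; t = (α − φ) mod 2π = 2.675289 rad, q = (φ − β) mod 2π = 0.845040 rad → L = 5.13·(2.675289 + 6.805136 + 0.845040) = 5.13·10.325465 = 52.969636 m
LSR: p² = d² − 2 + 2cos(α−β) + 2d(sin α + sin β) = 58.547893; p = √p² = 7.651659; φ = atan2(−cos α − cos β, d + sin α + sin β) − atan2(−2, p) = 0.291363 rad; t = (φ − α) mod 2π = 4.091410 rad, q = (φ − β) mod 2π = 1.328554 rad → L = 5.13·(4.091410 + 7.651659 + 1.328554) = 5.13·13.071624 = 67.057431 m
RSL: p² = d² − 2 + 2cos(α−β) − 2d(sin α + sin β) = 66.670778; p = √p² = 8.165218; φ = atan2(cos α + cos β, d − sin α − sin β) − atan2(2, p) = -0.273799 rad; t = (α − φ) mod 2π = 2.756937 rad, q = (β − φ) mod 2π = 5.519794 rad → L = 5.13·(2.756937 + 8.165218 + 5.519794) = 5.13·16.441948 = 84.347196 m
RLR: c = (6 − d² + 2cos(α−β) + 2d(sin α − sin β))/8 = -4.788735, |c| > 1 → infeasible
LRL: c = (6 − d² + 2cos(α−β) − 2d(sin α − sin β))/8 = -10.792732, |c| > 1 → infeasible
Shortest: RSR with L = 52.969636 m ≈ 52.9696 m
Convert RSR to answer units (arcs ×180/π): t = 2.675289·180/π = 153.2828°, p = ρ·p = 5.13·6.805136 = 34.9103 m, q = 0.845040·180/π = 48.4172°, L = 52.9696 m.

RSR: t = 153.2828°, p = 34.9103 m, q = 48.4172°, L = 52.9696 m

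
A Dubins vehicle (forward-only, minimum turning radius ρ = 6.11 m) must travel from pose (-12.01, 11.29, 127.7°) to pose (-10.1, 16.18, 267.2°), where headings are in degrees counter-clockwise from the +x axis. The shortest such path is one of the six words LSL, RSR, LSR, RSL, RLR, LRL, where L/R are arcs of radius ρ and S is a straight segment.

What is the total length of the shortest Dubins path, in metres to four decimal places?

Let ψ = atan2(Δy, Δx) = atan2(4.89, 1.91) = 68.6647° be the start→goal bearing.
Normalize: d = |goal − start| / ρ = 5.249781/6.11 = 0.859211, α = (θ_start − ψ) mod 360° = 59.0353° = 1.030360 rad, β = (θ_goal − ψ) mod 360° = 198.5353° = 3.465094 rad.
Common terms: sin α = 0.857484, cos α = 0.514510, sin β = -0.317888, cos β = -0.948128, cos(α−β) = -0.760406, d² = 0.738244. Work in radians in the unit-radius frame; every candidate has L = ρ·(t + p + q).
LSL: p² = 2 + d² − 2cos(α−β) + 2d(sin α − sin β) = 6.278843; p = √p² = 2.505762; φ = atan2(cos β − cos α, d + sin α − sin β) = -0.623290 rad; t = (φ − α) mod 2π = 4.629535 rad, q = (β − φ) mod 2π = 4.088385 rad → L = 6.11·(4.629535 + 2.505762 + 4.088385) = 6.11·11.223682 = 68.576694 m
RSR: p² = 2 + d² − 2cos(α−β) + 2d(sin β − sin α) = 2.239269; p = √p² = 1.496419; φ = atan2(cos α − cos β, d − sin α + sin β) = 1.783679 rad; t = (α − φ) mod 2π = 5.529866 rad, q = (φ − β) mod 2π = 4.601770 rad → L = 6.11·(5.529866 + 1.496419 + 4.601770) = 6.11·11.628055 = 71.047417 m
LSR: p² = d² − 2 + 2cos(α−β) + 2d(sin α + sin β) = -1.855314 < 0 → infeasible
RSL: p² = d² − 2 + 2cos(α−β) − 2d(sin α + sin β) = -3.709822 < 0 → infeasible
RLR: c = (6 − d² + 2cos(α−β) + 2d(sin α − sin β))/8 = 0.720091; p = 2π − arccos c = 5.516323 rad; φ = atan2(cos α − cos β, d − sin α + sin β) = 1.783679 rad; t = (α − φ + p/2) mod 2π = 2.004842 rad, q = (α − β − t + p) mod 2π = 1.076747 rad → L = 6.11·(2.004842 + 5.516323 + 1.076747) = 6.11·8.597912 = 52.533240 m
LRL: c = (6 − d² + 2cos(α−β) − 2d(sin α − sin β))/8 = 0.215145; p = 2π − arccos c = 4.929229 rad; φ = atan2(cos β − cos α, d + sin α − sin β) = -0.623290 rad; t = (φ − α + p/2) mod 2π = 0.810964 rad, q = (β − α − t + p) mod 2π = 0.269814 rad → L = 6.11·(0.810964 + 4.929229 + 0.269814) = 6.11·6.010007 = 36.721142 m
Shortest: LRL with L = 36.721142 m ≈ 36.7211 m

36.7211 m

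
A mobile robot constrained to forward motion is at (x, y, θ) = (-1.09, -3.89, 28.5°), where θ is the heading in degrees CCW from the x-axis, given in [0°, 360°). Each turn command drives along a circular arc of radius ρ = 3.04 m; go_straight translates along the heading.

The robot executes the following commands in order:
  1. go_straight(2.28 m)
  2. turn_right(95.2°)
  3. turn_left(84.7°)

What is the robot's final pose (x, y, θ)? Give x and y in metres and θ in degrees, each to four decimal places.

set_pose: (x, y, θ) = (-1.0900, -3.8900, 28.5000°), ρ = 3.04
go_straight(2.28): x += 2.28·cos θ, y += 2.28·sin θ → (0.9137, -2.8021, 28.5000°)
turn_right(95.2°): centre at ρ to the right, rotate −95.2° → (5.1563, -4.2712, -66.7000° ≡ 293.3000°)
turn_left(84.7°): centre at ρ to the left, rotate +84.7° → (8.8878, -5.9600, 378.0000° ≡ 18.0000°)

(8.8878, -5.9600, 18.0000°)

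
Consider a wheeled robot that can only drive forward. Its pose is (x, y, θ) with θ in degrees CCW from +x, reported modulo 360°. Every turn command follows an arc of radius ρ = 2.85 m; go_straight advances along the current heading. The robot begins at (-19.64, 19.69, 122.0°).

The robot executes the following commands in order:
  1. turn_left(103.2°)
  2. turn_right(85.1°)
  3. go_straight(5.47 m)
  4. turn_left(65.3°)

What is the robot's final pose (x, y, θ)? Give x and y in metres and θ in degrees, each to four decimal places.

set_pose: (x, y, θ) = (-19.6400, 19.6900, 122.0000°), ρ = 2.85
turn_left(103.2°): centre at ρ to the left, rotate +103.2° → (-24.0792, 20.1879, 225.2000°)
turn_right(85.1°): centre at ρ to the right, rotate −85.1° → (-27.9296, 20.0097, 140.1000°)
go_straight(5.47): x += 5.47·cos θ, y += 5.47·sin θ → (-32.1260, 23.5185, 140.1000°)
turn_left(65.3°): centre at ρ to the left, rotate +65.3° → (-35.1766, 23.9065, 205.4000°)

(-35.1766, 23.9065, 205.4000°)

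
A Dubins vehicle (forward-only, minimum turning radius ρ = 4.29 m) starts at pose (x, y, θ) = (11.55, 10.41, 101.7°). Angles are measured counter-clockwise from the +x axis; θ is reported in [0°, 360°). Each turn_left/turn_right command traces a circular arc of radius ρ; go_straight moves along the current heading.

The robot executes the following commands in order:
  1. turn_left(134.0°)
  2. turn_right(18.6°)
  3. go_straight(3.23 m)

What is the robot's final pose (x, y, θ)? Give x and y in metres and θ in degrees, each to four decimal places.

set_pose: (x, y, θ) = (11.5500, 10.4100, 101.7000°), ρ = 4.29
turn_left(134.0°): centre at ρ to the left, rotate +134.0° → (3.8052, 11.9576, 235.7000°)
turn_right(18.6°): centre at ρ to the right, rotate −18.6° → (2.8490, 10.9535, 217.1000°)
go_straight(3.23): x += 3.23·cos θ, y += 3.23·sin θ → (0.2728, 9.0051, 217.1000°)

(0.2728, 9.0051, 217.1000°)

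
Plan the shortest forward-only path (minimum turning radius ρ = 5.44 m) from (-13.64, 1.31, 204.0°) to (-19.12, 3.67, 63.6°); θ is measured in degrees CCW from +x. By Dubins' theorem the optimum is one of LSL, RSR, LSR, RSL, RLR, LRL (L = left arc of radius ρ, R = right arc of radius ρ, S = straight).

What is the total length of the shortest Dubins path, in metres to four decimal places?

37.1966 m

Let ψ = atan2(Δy, Δx) = atan2(2.36, -5.48) = 156.7005° be the start→goal bearing.
Normalize: d = |goal − start| / ρ = 5.966574/5.44 = 1.096797, α = (θ_start − ψ) mod 360° = 47.2995° = 0.825531 rad, β = (θ_goal − ψ) mod 360° = 266.8995° = 4.658274 rad.
Common terms: sin α = 0.734908, cos α = 0.678167, sin β = -0.998536, cos β = -0.054088, cos(α−β) = -0.770513, d² = 1.202963. Work in radians in the unit-radius frame; every candidate has L = ρ·(t + p + q).
LSL: p² = 2 + d² − 2cos(α−β) + 2d(sin α − sin β) = 8.546461; p = √p² = 2.923433; φ = atan2(cos β − cos α, d + sin α − sin β) = -0.253174 rad; t = (φ − α) mod 2π = 5.204480 rad, q = (β − φ) mod 2π = 4.911448 rad → L = 5.44·(5.204480 + 2.923433 + 4.911448) = 5.44·13.039361 = 70.934126 m
RSR: p² = 2 + d² − 2cos(α−β) + 2d(sin β − sin α) = 0.941517; p = √p² = 0.970318; φ = atan2(cos α − cos β, d − sin α + sin β) = 2.286466 rad; t = (α − φ) mod 2π = 4.822251 rad, q = (φ − β) mod 2π = 3.911377 rad → L = 5.44·(4.822251 + 0.970318 + 3.911377) = 5.44·9.703946 = 52.789465 m
LSR: p² = d² − 2 + 2cos(α−β) + 2d(sin α + sin β) = -2.916356 < 0 → infeasible
RSL: p² = d² − 2 + 2cos(α−β) − 2d(sin α + sin β) = -1.759771 < 0 → infeasible
RLR: c = (6 − d² + 2cos(α−β) + 2d(sin α − sin β))/8 = 0.882310; p = 2π − arccos c = 5.793137 rad; φ = atan2(cos α − cos β, d − sin α + sin β) = 2.286466 rad; t = (α − φ + p/2) mod 2π = 1.435634 rad, q = (α − β − t + p) mod 2π = 0.524760 rad → L = 5.44·(1.435634 + 5.793137 + 0.524760) = 5.44·7.753532 = 42.179213 m
LRL: c = (6 − d² + 2cos(α−β) − 2d(sin α − sin β))/8 = -0.068308; p = 2π − arccos c = 4.644028 rad; φ = atan2(cos β − cos α, d + sin α − sin β) = -0.253174 rad; t = (φ − α + p/2) mod 2π = 1.243309 rad, q = (β − α − t + p) mod 2π = 0.950277 rad → L = 5.44·(1.243309 + 4.644028 + 0.950277) = 5.44·6.837614 = 37.196620 m
Shortest: LRL with L = 37.196620 m ≈ 37.1966 m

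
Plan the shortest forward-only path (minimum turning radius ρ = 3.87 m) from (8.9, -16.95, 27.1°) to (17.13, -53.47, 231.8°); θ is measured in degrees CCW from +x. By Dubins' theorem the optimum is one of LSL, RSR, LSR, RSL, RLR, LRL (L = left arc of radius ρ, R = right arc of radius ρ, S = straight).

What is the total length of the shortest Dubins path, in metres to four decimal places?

41.3619 m

Let ψ = atan2(Δy, Δx) = atan2(-36.52, 8.23) = -77.3002° be the start→goal bearing.
Normalize: d = |goal − start| / ρ = 37.435856/3.87 = 9.673348, α = (θ_start − ψ) mod 360° = 104.4002° = 1.822127 rad, β = (θ_goal − ψ) mod 360° = 309.1002° = 5.394816 rad.
Common terms: sin α = 0.968582, cos α = -0.248693, sin β = -0.776044, cos β = 0.630679, cos(α−β) = -0.908508, d² = 93.573657. Work in radians in the unit-radius frame; every candidate has L = ρ·(t + p + q).
LSL: p² = 2 + d² − 2cos(α−β) + 2d(sin α − sin β) = 131.143429; p = √p² = 11.451787; φ = atan2(cos β − cos α, d + sin α − sin β) = 0.076865 rad; t = (φ − α) mod 2π = 4.537923 rad, q = (β − φ) mod 2π = 5.317952 rad → L = 3.87·(4.537923 + 11.451787 + 5.317952) = 3.87·21.307661 = 82.460650 m
RSR: p² = 2 + d² − 2cos(α−β) + 2d(sin β − sin α) = 63.637917; p = √p² = 7.977338; φ = atan2(cos α − cos β, d − sin α + sin β) = -0.110458 rad; t = (α − φ) mod 2π = 1.932586 rad, q = (φ − β) mod 2π = 0.777911 rad → L = 3.87·(1.932586 + 7.977338 + 0.777911) = 3.87·10.687834 = 41.361918 m
LSR: p² = d² − 2 + 2cos(α−β) + 2d(sin α + sin β) = 93.481617; p = √p² = 9.668589; φ = atan2(−cos α − cos β, d + sin α + sin β) − atan2(−2, p) = 0.165280 rad; t = (φ − α) mod 2π = 4.626338 rad, q = (φ − β) mod 2π = 1.053649 rad → L = 3.87·(4.626338 + 9.668589 + 1.053649) = 3.87·15.348576 = 59.398990 m
RSL: p² = d² − 2 + 2cos(α−β) − 2d(sin α + sin β) = 86.031664; p = √p² = 9.275326; φ = atan2(cos α + cos β, d − sin α − sin β) − atan2(2, p) = -0.172106 rad; t = (α − φ) mod 2π = 1.994233 rad, q = (β − φ) mod 2π = 5.566922 rad → L = 3.87·(1.994233 + 9.275326 + 5.566922) = 3.87·16.836481 = 65.157180 m
RLR: c = (6 − d² + 2cos(α−β) + 2d(sin α − sin β))/8 = -6.954740, |c| > 1 → infeasible
LRL: c = (6 − d² + 2cos(α−β) − 2d(sin α − sin β))/8 = -15.392929, |c| > 1 → infeasible
Shortest: RSR with L = 41.361918 m ≈ 41.3619 m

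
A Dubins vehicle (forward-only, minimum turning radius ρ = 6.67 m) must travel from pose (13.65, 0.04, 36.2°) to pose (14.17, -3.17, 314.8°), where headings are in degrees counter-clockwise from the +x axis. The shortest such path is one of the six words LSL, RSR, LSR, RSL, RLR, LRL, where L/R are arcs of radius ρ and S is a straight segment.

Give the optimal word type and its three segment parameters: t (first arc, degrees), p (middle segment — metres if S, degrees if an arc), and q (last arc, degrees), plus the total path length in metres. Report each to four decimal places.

Let ψ = atan2(Δy, Δx) = atan2(-3.21, 0.52) = -80.7984° be the start→goal bearing.
Normalize: d = |goal − start| / ρ = 3.251846/6.67 = 0.487533, α = (θ_start − ψ) mod 360° = 116.9984° = 2.042007 rad, β = (θ_goal − ψ) mod 360° = 35.5984° = 0.621309 rad.
Common terms: sin α = 0.891019, cos α = -0.453965, sin β = 0.582100, cos β = 0.813117, cos(α−β) = 0.149535, d² = 0.237689. Work in radians in the unit-radius frame; every candidate has L = ρ·(t + p + q).
LSL: p² = 2 + d² − 2cos(α−β) + 2d(sin α − sin β) = 2.239835; p = √p² = 1.496608; φ = atan2(cos β − cos α, d + sin α − sin β) = 1.009633 rad; t = (φ − α) mod 2π = 5.250811 rad, q = (β − φ) mod 2π = 5.894862 rad → L = 6.67·(5.250811 + 1.496608 + 5.894862) = 6.67·12.642280 = 84.324010 m
RSR: p² = 2 + d² − 2cos(α−β) + 2d(sin β − sin α) = 1.637401; p = √p² = 1.279610; φ = atan2(cos α − cos β, d − sin α + sin β) = -1.430755 rad; t = (α − φ) mod 2π = 3.472761 rad, q = (φ − β) mod 2π = 4.231122 rad → L = 6.67·(3.472761 + 1.279610 + 4.231122) = 6.67·8.983493 = 59.919898 m
LSR: p² = d² − 2 + 2cos(α−β) + 2d(sin α + sin β) = -0.026852 < 0 → infeasible
RSL: p² = d² − 2 + 2cos(α−β) − 2d(sin α + sin β) = -2.899630 < 0 → infeasible
RLR: c = (6 − d² + 2cos(α−β) + 2d(sin α − sin β))/8 = 0.795325; p = 2π − arccos c = 5.631932 rad; φ = atan2(cos α − cos β, d − sin α + sin β) = -1.430755 rad; t = (α − φ + p/2) mod 2π = 0.005542 rad, q = (α − β − t + p) mod 2π = 0.763903 rad → L = 6.67·(0.005542 + 5.631932 + 0.763903) = 6.67·6.401377 = 42.697187 m
LRL: c = (6 − d² + 2cos(α−β) − 2d(sin α − sin β))/8 = 0.720021; p = 2π − arccos c = 5.516221 rad; φ = atan2(cos β − cos α, d + sin α − sin β) = 1.009633 rad; t = (φ − α + p/2) mod 2π = 1.725736 rad, q = (β − α − t + p) mod 2π = 2.369787 rad → L = 6.67·(1.725736 + 5.516221 + 2.369787) = 6.67·9.611744 = 64.110333 m
Shortest: RLR with L = 42.697187 m ≈ 42.6972 m
Convert RLR to answer units (arcs ×180/π): t = 0.005542·180/π = 0.3176°, p = 5.631932·180/π = 322.6860°, q = 0.763903·180/π = 43.7684°, L = 42.6972 m.

RLR: t = 0.3176°, p = 322.6860°, q = 43.7684°, L = 42.6972 m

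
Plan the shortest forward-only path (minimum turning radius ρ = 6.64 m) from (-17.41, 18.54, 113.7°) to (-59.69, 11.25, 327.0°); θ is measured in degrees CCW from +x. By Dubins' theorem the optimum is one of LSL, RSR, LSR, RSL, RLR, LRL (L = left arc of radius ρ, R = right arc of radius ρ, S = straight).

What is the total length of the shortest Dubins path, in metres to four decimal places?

Let ψ = atan2(Δy, Δx) = atan2(-7.29, -42.28) = -170.2171° be the start→goal bearing.
Normalize: d = |goal − start| / ρ = 42.903875/6.64 = 6.461427, α = (θ_start − ψ) mod 360° = 283.9171° = 4.955289 rad, β = (θ_goal − ψ) mod 360° = 137.2171° = 2.394891 rad.
Common terms: sin α = -0.970645, cos α = 0.240518, sin β = 0.679222, cos β = -0.733933, cos(α−β) = -0.835807, d² = 41.750039. Work in radians in the unit-radius frame; every candidate has L = ρ·(t + p + q).
LSL: p² = 2 + d² − 2cos(α−β) + 2d(sin α − sin β) = 24.100671; p = √p² = 4.909243; φ = atan2(cos β − cos α, d + sin α − sin β) = -0.199820 rad; t = (φ − α) mod 2π = 1.128076 rad, q = (β − φ) mod 2π = 2.594711 rad → L = 6.64·(1.128076 + 4.909243 + 2.594711) = 6.64·8.632031 = 57.316684 m
RSR: p² = 2 + d² − 2cos(α−β) + 2d(sin β − sin α) = 66.742635; p = √p² = 8.169617; φ = atan2(cos α − cos β, d − sin α + sin β) = 0.119562 rad; t = (α − φ) mod 2π = 4.835727 rad, q = (φ − β) mod 2π = 4.007857 rad → L = 6.64·(4.835727 + 8.169617 + 4.007857) = 6.64·17.013200 = 112.967647 m
LSR: p² = d² − 2 + 2cos(α−β) + 2d(sin α + sin β) = 34.312410; p = √p² = 5.857680; φ = atan2(−cos α − cos β, d + sin α + sin β) − atan2(−2, p) = 0.408822 rad; t = (φ − α) mod 2π = 1.736718 rad, q = (φ − β) mod 2π = 4.297116 rad → L = 6.64·(1.736718 + 5.857680 + 4.297116) = 6.64·11.891514 = 78.959653 m
RSL: p² = d² − 2 + 2cos(α−β) − 2d(sin α + sin β) = 41.844438; p = √p² = 6.468728; φ = atan2(cos α + cos β, d − sin α − sin β) − atan2(2, p) = -0.372795 rad; t = (α − φ) mod 2π = 5.328084 rad, q = (β − φ) mod 2π = 2.767686 rad → L = 6.64·(5.328084 + 6.468728 + 2.767686) = 6.64·14.564498 = 96.708266 m
RLR: c = (6 − d² + 2cos(α−β) + 2d(sin α − sin β))/8 = -7.342829, |c| > 1 → infeasible
LRL: c = (6 − d² + 2cos(α−β) − 2d(sin α − sin β))/8 = -2.012584, |c| > 1 → infeasible
Shortest: LSL with L = 57.316684 m ≈ 57.3167 m

57.3167 m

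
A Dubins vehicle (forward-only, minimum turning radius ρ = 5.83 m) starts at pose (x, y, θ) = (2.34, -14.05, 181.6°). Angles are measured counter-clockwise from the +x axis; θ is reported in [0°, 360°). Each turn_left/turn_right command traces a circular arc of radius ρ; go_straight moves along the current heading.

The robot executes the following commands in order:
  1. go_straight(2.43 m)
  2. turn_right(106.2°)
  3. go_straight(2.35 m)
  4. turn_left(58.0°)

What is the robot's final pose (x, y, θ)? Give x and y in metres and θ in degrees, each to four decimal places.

set_pose: (x, y, θ) = (2.3400, -14.0500, 181.6000°), ρ = 5.83
go_straight(2.43): x += 2.43·cos θ, y += 2.43·sin θ → (-0.0891, -14.1178, 181.6000°)
turn_right(106.2°): centre at ρ to the right, rotate −106.2° → (-5.8936, -6.8206, 75.4000°)
go_straight(2.35): x += 2.35·cos θ, y += 2.35·sin θ → (-5.3012, -4.5464, 75.4000°)
turn_left(58.0°): centre at ρ to the left, rotate +58.0° → (-6.7070, 0.9288, 133.4000°)

(-6.7070, 0.9288, 133.4000°)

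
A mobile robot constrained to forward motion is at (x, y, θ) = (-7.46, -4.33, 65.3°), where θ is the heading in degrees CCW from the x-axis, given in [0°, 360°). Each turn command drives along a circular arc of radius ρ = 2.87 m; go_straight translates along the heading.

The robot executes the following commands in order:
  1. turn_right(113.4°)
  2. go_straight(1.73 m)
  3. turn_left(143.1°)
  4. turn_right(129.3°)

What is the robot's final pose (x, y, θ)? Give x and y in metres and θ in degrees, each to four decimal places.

(7.9106, -0.1124, 325.7000°)

set_pose: (x, y, θ) = (-7.4600, -4.3300, 65.3000°), ρ = 2.87
turn_right(113.4°): centre at ρ to the right, rotate −113.4° → (-2.7164, -3.6126, -48.1000° ≡ 311.9000°)
go_straight(1.73): x += 1.73·cos θ, y += 1.73·sin θ → (-1.5611, -4.9003, 311.9000°)
turn_left(143.1°): centre at ρ to the left, rotate +143.1° → (3.4342, -2.7334, 455.0000° ≡ 95.0000°)
turn_right(129.3°): centre at ρ to the right, rotate −129.3° → (7.9106, -0.1124, -34.3000° ≡ 325.7000°)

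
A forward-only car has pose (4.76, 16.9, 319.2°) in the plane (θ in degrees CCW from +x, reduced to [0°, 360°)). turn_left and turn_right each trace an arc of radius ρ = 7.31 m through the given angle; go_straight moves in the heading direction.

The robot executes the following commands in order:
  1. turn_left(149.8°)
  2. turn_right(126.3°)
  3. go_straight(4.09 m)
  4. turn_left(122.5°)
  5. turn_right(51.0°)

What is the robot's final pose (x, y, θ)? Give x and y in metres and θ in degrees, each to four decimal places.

set_pose: (x, y, θ) = (4.7600, 16.9000, 319.2000°), ρ = 7.31
turn_left(149.8°): centre at ρ to the left, rotate +149.8° → (16.4482, 24.8135, 469.0000° ≡ 109.0000°)
turn_right(126.3°): centre at ρ to the right, rotate −126.3° → (25.5338, 34.1727, -17.3000° ≡ 342.7000°)
go_straight(4.09): x += 4.09·cos θ, y += 4.09·sin θ → (29.4388, 32.9565, 342.7000°)
turn_left(122.5°): centre at ρ to the left, rotate +122.5° → (38.6668, 41.8524, 465.2000° ≡ 105.2000°)
turn_right(51.0°): centre at ρ to the right, rotate −51.0° → (39.7922, 48.0450, 54.2000°)

(39.7922, 48.0450, 54.2000°)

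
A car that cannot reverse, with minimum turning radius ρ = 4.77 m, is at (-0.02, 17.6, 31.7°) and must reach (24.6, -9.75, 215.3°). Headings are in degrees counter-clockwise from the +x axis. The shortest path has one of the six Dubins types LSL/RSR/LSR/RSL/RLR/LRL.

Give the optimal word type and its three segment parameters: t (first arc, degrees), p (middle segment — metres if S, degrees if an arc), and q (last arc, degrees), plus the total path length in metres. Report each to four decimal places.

Let ψ = atan2(Δy, Δx) = atan2(-27.35, 24.62) = -48.0070° be the start→goal bearing.
Normalize: d = |goal − start| / ρ = 36.799007/4.77 = 7.714676, α = (θ_start − ψ) mod 360° = 79.7070° = 1.391150 rad, β = (θ_goal − ψ) mod 360° = 263.3070° = 4.595574 rad.
Common terms: sin α = 0.983907, cos α = 0.178682, sin β = -0.993185, cos β = -0.116549, cos(α−β) = -0.998027, d² = 59.516233. Work in radians in the unit-radius frame; every candidate has L = ρ·(t + p + q).
LSL: p² = 2 + d² − 2cos(α−β) + 2d(sin α − sin β) = 94.017533; p = √p² = 9.696264; φ = atan2(cos β − cos α, d + sin α − sin β) = -0.030453 rad; t = (φ − α) mod 2π = 4.861583 rad, q = (β − φ) mod 2π = 4.626027 rad → L = 4.77·(4.861583 + 9.696264 + 4.626027) = 4.77·19.183874 = 91.507078 m
RSR: p² = 2 + d² − 2cos(α−β) + 2d(sin β − sin α) = 33.007040; p = √p² = 5.745175; φ = atan2(cos α − cos β, d − sin α + sin β) = 0.051410 rad; t = (α − φ) mod 2π = 1.339739 rad, q = (φ − β) mod 2π = 1.739022 rad → L = 4.77·(1.339739 + 5.745175 + 1.739022) = 4.77·8.823936 = 42.090175 m
LSR: p² = d² − 2 + 2cos(α−β) + 2d(sin α + sin β) = 55.377026; p = √p² = 7.441574; φ = atan2(−cos α − cos β, d + sin α + sin β) − atan2(−2, p) = 0.254493 rad; t = (φ − α) mod 2π = 5.146528 rad, q = (φ − β) mod 2π = 1.942104 rad → L = 4.77·(5.146528 + 7.441574 + 1.942104) = 4.77·14.530206 = 69.309085 m
RSL: p² = d² − 2 + 2cos(α−β) − 2d(sin α + sin β) = 55.663333; p = √p² = 7.460786; φ = atan2(cos α + cos β, d − sin α − sin β) − atan2(2, p) = -0.253867 rad; t = (α − φ) mod 2π = 1.645016 rad, q = (β − φ) mod 2π = 4.849441 rad → L = 4.77·(1.645016 + 7.460786 + 4.849441) = 4.77·13.955243 = 66.566510 m
RLR: c = (6 − d² + 2cos(α−β) + 2d(sin α − sin β))/8 = -3.125880, |c| > 1 → infeasible
LRL: c = (6 − d² + 2cos(α−β) − 2d(sin α − sin β))/8 = -10.752192, |c| > 1 → infeasible
Shortest: RSR with L = 42.090175 m ≈ 42.0902 m
Convert RSR to answer units (arcs ×180/π): t = 1.339739·180/π = 76.7614°, p = ρ·p = 4.77·5.745175 = 27.4045 m, q = 1.739022·180/π = 99.6386°, L = 42.0902 m.

RSR: t = 76.7614°, p = 27.4045 m, q = 99.6386°, L = 42.0902 m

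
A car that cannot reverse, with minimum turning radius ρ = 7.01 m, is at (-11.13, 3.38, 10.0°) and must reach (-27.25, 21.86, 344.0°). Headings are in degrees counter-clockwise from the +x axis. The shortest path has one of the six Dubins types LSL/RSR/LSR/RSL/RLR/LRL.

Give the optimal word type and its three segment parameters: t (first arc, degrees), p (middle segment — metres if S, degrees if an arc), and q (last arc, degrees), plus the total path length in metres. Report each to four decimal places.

Let ψ = atan2(Δy, Δx) = atan2(18.48, -16.12) = 131.0980° be the start→goal bearing.
Normalize: d = |goal − start| / ρ = 24.522740/7.01 = 3.498251, α = (θ_start − ψ) mod 360° = 238.9020° = 4.169626 rad, β = (θ_goal − ψ) mod 360° = 212.9020° = 3.715841 rad.
Common terms: sin α = -0.856285, cos α = -0.516504, sin β = -0.543204, cos β = -0.839601, cos(α−β) = 0.898794, d² = 12.237761. Work in radians in the unit-radius frame; every candidate has L = ρ·(t + p + q).
LSL: p² = 2 + d² − 2cos(α−β) + 2d(sin α − sin β) = 10.249698; p = √p² = 3.201515; φ = atan2(cos β − cos α, d + sin α − sin β) = -0.101092 rad; t = (φ − α) mod 2π = 2.012467 rad, q = (β − φ) mod 2π = 3.816933 rad → L = 7.01·(2.012467 + 3.201515 + 3.816933) = 7.01·9.030915 = 63.306712 m
RSR: p² = 2 + d² − 2cos(α−β) + 2d(sin β − sin α) = 14.630648; p = √p² = 3.825003; φ = atan2(cos α − cos β, d − sin α + sin β) = 0.084571 rad; t = (α − φ) mod 2π = 4.085056 rad, q = (φ − β) mod 2π = 2.651915 rad → L = 7.01·(4.085056 + 3.825003 + 2.651915) = 7.01·10.561974 = 74.039437 m
LSR: p² = d² − 2 + 2cos(α−β) + 2d(sin α + sin β) = 2.243823; p = √p² = 1.497940; φ = atan2(−cos α − cos β, d + sin α + sin β) − atan2(−2, p) = 1.501615 rad; t = (φ − α) mod 2π = 3.615174 rad, q = (φ − β) mod 2π = 4.068960 rad → L = 7.01·(3.615174 + 1.497940 + 4.068960) = 7.01·9.182074 = 64.366335 m
RSL: p² = d² − 2 + 2cos(α−β) − 2d(sin α + sin β) = 21.826875; p = √p² = 4.671924; φ = atan2(cos α + cos β, d − sin α − sin β) − atan2(2, p) = -0.674601 rad; t = (α − φ) mod 2π = 4.844227 rad, q = (β − φ) mod 2π = 4.390442 rad → L = 7.01·(4.844227 + 4.671924 + 4.390442) = 7.01·13.906593 = 97.485218 m
RLR: c = (6 − d² + 2cos(α−β) + 2d(sin α − sin β))/8 = -0.828831; p = 2π − arccos c = 3.735374 rad; φ = atan2(cos α − cos β, d − sin α + sin β) = 0.084571 rad; t = (α − φ + p/2) mod 2π = 5.952743 rad, q = (α − β − t + p) mod 2π = 4.519602 rad → L = 7.01·(5.952743 + 3.735374 + 4.519602) = 7.01·14.207719 = 99.596109 m
LRL: c = (6 − d² + 2cos(α−β) − 2d(sin α − sin β))/8 = -0.281212; p = 2π − arccos c = 4.427332 rad; φ = atan2(cos β − cos α, d + sin α − sin β) = -0.101092 rad; t = (φ − α + p/2) mod 2π = 4.226133 rad, q = (β − α − t + p) mod 2π = 6.030599 rad → L = 7.01·(4.226133 + 4.427332 + 6.030599) = 7.01·14.684063 = 102.935284 m
Shortest: LSL with L = 63.306712 m ≈ 63.3067 m
Convert LSL to answer units (arcs ×180/π): t = 2.012467·180/π = 115.3058°, p = ρ·p = 7.01·3.201515 = 22.4426 m, q = 3.816933·180/π = 218.6942°, L = 63.3067 m.

LSL: t = 115.3058°, p = 22.4426 m, q = 218.6942°, L = 63.3067 m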